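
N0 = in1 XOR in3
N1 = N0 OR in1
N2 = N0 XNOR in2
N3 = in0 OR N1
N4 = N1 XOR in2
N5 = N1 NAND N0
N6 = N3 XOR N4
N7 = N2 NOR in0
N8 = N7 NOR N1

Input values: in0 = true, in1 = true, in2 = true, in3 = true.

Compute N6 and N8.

N6 = true, N8 = false

N0 = in1 XOR in3 = true XOR true = false
N1 = N0 OR in1 = false OR true = true
N2 = N0 XNOR in2 = false XNOR true = false
N3 = in0 OR N1 = true OR true = true
N4 = N1 XOR in2 = true XOR true = false
N6 = N3 XOR N4 = true XOR false = true
N7 = N2 NOR in0 = false NOR true = false
N8 = N7 NOR N1 = false NOR true = false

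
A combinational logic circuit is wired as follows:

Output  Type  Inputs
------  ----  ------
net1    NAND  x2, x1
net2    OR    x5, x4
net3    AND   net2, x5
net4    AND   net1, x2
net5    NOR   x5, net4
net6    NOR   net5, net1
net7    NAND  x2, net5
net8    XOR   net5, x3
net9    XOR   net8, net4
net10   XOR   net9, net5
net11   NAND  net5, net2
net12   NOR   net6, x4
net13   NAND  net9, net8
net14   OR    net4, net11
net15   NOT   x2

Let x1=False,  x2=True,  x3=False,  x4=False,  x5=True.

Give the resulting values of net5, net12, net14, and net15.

net5 = False, net12 = True, net14 = True, net15 = False

net1 = x2 NAND x1 = True NAND False = True
net2 = x5 OR x4 = True OR False = True
net4 = net1 AND x2 = True AND True = True
net5 = x5 NOR net4 = True NOR True = False
net6 = net5 NOR net1 = False NOR True = False
net11 = net5 NAND net2 = False NAND True = True
net12 = net6 NOR x4 = False NOR False = True
net14 = net4 OR net11 = True OR True = True
net15 = NOT x2 = NOT True = False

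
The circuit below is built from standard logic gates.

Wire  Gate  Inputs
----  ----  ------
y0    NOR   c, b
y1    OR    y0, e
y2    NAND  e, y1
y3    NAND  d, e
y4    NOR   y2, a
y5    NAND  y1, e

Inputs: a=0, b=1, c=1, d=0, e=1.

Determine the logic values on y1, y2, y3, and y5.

y1 = 1  y2 = 0  y3 = 1  y5 = 0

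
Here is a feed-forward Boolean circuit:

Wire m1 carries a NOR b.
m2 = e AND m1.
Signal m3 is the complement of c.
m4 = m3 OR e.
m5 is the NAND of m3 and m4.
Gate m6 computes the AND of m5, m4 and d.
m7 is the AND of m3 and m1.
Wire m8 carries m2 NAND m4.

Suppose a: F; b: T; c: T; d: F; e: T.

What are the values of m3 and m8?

m1 = a NOR b = F NOR T = F
m2 = e AND m1 = T AND F = F
m3 = NOT c = NOT T = F
m4 = m3 OR e = F OR T = T
m8 = m2 NAND m4 = F NAND T = T

m3 = F, m8 = T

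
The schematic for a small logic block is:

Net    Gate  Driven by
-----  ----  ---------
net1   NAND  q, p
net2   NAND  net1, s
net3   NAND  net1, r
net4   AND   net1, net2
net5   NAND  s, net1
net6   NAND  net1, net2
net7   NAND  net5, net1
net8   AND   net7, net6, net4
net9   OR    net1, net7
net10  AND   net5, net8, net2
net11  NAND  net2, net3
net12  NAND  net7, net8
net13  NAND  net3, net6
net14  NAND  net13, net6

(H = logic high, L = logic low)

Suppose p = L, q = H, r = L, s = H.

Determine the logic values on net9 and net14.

net1 = q NAND p = H NAND L = H
net2 = net1 NAND s = H NAND H = L
net3 = net1 NAND r = H NAND L = H
net5 = s NAND net1 = H NAND H = L
net6 = net1 NAND net2 = H NAND L = H
net7 = net5 NAND net1 = L NAND H = H
net9 = net1 OR net7 = H OR H = H
net13 = net3 NAND net6 = H NAND H = L
net14 = net13 NAND net6 = L NAND H = H

net9 = H, net14 = H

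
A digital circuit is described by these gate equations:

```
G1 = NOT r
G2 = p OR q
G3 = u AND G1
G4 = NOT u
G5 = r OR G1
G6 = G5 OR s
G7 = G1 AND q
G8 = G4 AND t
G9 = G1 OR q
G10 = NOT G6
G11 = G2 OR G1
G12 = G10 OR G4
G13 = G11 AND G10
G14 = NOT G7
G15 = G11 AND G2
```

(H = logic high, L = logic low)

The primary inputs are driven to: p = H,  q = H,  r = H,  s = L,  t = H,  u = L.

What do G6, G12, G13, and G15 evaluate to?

G1 = NOT r = NOT H = L
G2 = p OR q = H OR H = H
G4 = NOT u = NOT L = H
G5 = r OR G1 = H OR L = H
G6 = G5 OR s = H OR L = H
G10 = NOT G6 = NOT H = L
G11 = G2 OR G1 = H OR L = H
G12 = G10 OR G4 = L OR H = H
G13 = G11 AND G10 = H AND L = L
G15 = G11 AND G2 = H AND H = H

G6 = H, G12 = H, G13 = L, G15 = H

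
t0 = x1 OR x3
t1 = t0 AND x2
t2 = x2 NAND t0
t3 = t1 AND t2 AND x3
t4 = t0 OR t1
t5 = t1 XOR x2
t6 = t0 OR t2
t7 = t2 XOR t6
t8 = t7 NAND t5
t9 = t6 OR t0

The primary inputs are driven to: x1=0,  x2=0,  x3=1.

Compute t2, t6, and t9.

t0 = x1 OR x3 = 0 OR 1 = 1
t2 = x2 NAND t0 = 0 NAND 1 = 1
t6 = t0 OR t2 = 1 OR 1 = 1
t9 = t6 OR t0 = 1 OR 1 = 1

t2 = 1  t6 = 1  t9 = 1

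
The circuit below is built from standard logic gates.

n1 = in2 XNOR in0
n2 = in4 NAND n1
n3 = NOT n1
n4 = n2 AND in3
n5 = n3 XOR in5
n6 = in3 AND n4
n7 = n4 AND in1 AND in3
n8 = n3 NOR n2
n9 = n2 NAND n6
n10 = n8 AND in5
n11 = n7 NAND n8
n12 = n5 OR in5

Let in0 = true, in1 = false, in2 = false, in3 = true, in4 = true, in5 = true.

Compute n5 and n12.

n1 = in2 XNOR in0 = false XNOR true = false
n3 = NOT n1 = NOT false = true
n5 = n3 XOR in5 = true XOR true = false
n12 = n5 OR in5 = false OR true = true

n5 = false  n12 = true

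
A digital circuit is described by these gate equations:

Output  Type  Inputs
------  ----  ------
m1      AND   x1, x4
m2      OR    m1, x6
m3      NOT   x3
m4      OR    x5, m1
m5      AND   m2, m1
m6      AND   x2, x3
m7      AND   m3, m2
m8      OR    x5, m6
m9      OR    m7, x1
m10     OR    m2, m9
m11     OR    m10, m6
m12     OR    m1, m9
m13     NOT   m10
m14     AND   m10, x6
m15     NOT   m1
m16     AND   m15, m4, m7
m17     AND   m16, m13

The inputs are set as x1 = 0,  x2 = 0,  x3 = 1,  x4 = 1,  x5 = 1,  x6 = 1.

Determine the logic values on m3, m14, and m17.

m3 = 0  m14 = 1  m17 = 0

m1 = x1 AND x4 = 0 AND 1 = 0
m2 = m1 OR x6 = 0 OR 1 = 1
m3 = NOT x3 = NOT 1 = 0
m4 = x5 OR m1 = 1 OR 0 = 1
m7 = m3 AND m2 = 0 AND 1 = 0
m9 = m7 OR x1 = 0 OR 0 = 0
m10 = m2 OR m9 = 1 OR 0 = 1
m13 = NOT m10 = NOT 1 = 0
m14 = m10 AND x6 = 1 AND 1 = 1
m15 = NOT m1 = NOT 0 = 1
m16 = m15 AND m4 AND m7 = 1 AND 1 AND 0 = 0
m17 = m16 AND m13 = 0 AND 0 = 0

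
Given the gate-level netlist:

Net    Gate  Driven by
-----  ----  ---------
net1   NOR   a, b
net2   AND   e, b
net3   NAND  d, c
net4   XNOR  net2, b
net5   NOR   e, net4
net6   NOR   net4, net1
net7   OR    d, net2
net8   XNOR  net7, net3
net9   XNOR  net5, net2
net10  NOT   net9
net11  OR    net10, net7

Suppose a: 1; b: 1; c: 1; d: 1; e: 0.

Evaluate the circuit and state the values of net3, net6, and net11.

net1 = a NOR b = 1 NOR 1 = 0
net2 = e AND b = 0 AND 1 = 0
net3 = d NAND c = 1 NAND 1 = 0
net4 = net2 XNOR b = 0 XNOR 1 = 0
net5 = e NOR net4 = 0 NOR 0 = 1
net6 = net4 NOR net1 = 0 NOR 0 = 1
net7 = d OR net2 = 1 OR 0 = 1
net9 = net5 XNOR net2 = 1 XNOR 0 = 0
net10 = NOT net9 = NOT 0 = 1
net11 = net10 OR net7 = 1 OR 1 = 1

net3 = 0, net6 = 1, net11 = 1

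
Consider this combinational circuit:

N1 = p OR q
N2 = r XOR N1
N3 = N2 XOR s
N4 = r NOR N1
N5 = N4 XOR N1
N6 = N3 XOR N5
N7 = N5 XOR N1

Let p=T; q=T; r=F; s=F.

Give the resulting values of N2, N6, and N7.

N1 = p OR q = T OR T = T
N2 = r XOR N1 = F XOR T = T
N3 = N2 XOR s = T XOR F = T
N4 = r NOR N1 = F NOR T = F
N5 = N4 XOR N1 = F XOR T = T
N6 = N3 XOR N5 = T XOR T = F
N7 = N5 XOR N1 = T XOR T = F

N2 = T, N6 = F, N7 = F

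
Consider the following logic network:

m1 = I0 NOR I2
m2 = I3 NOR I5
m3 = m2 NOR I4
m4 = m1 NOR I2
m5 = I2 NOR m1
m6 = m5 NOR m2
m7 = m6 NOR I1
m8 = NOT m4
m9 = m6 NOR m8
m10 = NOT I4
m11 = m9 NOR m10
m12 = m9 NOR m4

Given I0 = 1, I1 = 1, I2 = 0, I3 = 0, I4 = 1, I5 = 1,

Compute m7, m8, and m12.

m1 = I0 NOR I2 = 1 NOR 0 = 0
m2 = I3 NOR I5 = 0 NOR 1 = 0
m4 = m1 NOR I2 = 0 NOR 0 = 1
m5 = I2 NOR m1 = 0 NOR 0 = 1
m6 = m5 NOR m2 = 1 NOR 0 = 0
m7 = m6 NOR I1 = 0 NOR 1 = 0
m8 = NOT m4 = NOT 1 = 0
m9 = m6 NOR m8 = 0 NOR 0 = 1
m12 = m9 NOR m4 = 1 NOR 1 = 0

m7 = 0, m8 = 0, m12 = 0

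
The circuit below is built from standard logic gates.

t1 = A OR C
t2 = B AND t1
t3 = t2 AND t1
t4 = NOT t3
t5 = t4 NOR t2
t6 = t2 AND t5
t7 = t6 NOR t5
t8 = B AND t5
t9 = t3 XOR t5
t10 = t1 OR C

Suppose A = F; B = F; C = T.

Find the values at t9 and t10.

t9 = F; t10 = T

t1 = A OR C = F OR T = T
t2 = B AND t1 = F AND T = F
t3 = t2 AND t1 = F AND T = F
t4 = NOT t3 = NOT F = T
t5 = t4 NOR t2 = T NOR F = F
t9 = t3 XOR t5 = F XOR F = F
t10 = t1 OR C = T OR T = T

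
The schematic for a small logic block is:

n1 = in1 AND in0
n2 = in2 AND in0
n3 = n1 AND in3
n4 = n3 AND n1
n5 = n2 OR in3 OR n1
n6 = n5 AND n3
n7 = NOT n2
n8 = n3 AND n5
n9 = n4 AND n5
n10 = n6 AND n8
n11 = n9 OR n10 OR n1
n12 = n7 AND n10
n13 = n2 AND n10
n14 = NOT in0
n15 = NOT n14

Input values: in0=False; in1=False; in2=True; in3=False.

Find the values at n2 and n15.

n2 = in2 AND in0 = True AND False = False
n14 = NOT in0 = NOT False = True
n15 = NOT n14 = NOT True = False

n2 = False, n15 = False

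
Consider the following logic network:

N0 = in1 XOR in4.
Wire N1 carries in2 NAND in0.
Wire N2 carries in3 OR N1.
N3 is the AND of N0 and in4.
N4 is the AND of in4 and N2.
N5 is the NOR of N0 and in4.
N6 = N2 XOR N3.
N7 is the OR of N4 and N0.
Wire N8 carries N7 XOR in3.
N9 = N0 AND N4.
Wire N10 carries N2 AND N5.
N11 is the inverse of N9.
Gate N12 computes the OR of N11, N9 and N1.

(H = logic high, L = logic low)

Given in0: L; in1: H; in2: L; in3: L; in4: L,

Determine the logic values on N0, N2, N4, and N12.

N0 = in1 XOR in4 = H XOR L = H
N1 = in2 NAND in0 = L NAND L = H
N2 = in3 OR N1 = L OR H = H
N4 = in4 AND N2 = L AND H = L
N9 = N0 AND N4 = H AND L = L
N11 = NOT N9 = NOT L = H
N12 = N11 OR N9 OR N1 = H OR L OR H = H

N0 = H, N2 = H, N4 = L, N12 = H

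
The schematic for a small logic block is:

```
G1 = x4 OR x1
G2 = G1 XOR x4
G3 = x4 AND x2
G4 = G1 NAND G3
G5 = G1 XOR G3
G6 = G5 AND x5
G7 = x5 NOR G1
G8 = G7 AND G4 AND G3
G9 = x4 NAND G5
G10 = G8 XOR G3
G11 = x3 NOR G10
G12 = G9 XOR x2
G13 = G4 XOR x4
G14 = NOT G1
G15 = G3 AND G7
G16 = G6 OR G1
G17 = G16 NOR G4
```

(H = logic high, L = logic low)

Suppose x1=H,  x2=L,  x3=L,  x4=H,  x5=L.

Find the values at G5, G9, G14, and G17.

G1 = x4 OR x1 = H OR H = H
G3 = x4 AND x2 = H AND L = L
G4 = G1 NAND G3 = H NAND L = H
G5 = G1 XOR G3 = H XOR L = H
G6 = G5 AND x5 = H AND L = L
G9 = x4 NAND G5 = H NAND H = L
G14 = NOT G1 = NOT H = L
G16 = G6 OR G1 = L OR H = H
G17 = G16 NOR G4 = H NOR H = L

G5 = H; G9 = L; G14 = L; G17 = L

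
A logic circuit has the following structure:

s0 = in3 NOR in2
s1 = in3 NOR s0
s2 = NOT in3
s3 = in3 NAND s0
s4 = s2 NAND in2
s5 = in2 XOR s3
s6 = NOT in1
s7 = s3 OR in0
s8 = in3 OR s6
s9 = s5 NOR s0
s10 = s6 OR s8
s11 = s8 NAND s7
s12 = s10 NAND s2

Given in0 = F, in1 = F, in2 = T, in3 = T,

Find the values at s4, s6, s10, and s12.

s4 = T; s6 = T; s10 = T; s12 = T

s2 = NOT in3 = NOT T = F
s4 = s2 NAND in2 = F NAND T = T
s6 = NOT in1 = NOT F = T
s8 = in3 OR s6 = T OR T = T
s10 = s6 OR s8 = T OR T = T
s12 = s10 NAND s2 = T NAND F = T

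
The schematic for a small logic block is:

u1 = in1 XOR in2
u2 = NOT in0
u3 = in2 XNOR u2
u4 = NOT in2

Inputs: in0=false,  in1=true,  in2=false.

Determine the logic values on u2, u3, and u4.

u2 = true, u3 = false, u4 = true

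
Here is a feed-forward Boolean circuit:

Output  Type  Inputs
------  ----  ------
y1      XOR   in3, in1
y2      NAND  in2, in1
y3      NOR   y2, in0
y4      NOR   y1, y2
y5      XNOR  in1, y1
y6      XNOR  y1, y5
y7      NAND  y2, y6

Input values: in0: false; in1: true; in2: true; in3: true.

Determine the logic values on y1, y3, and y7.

y1 = in3 XOR in1 = true XOR true = false
y2 = in2 NAND in1 = true NAND true = false
y3 = y2 NOR in0 = false NOR false = true
y5 = in1 XNOR y1 = true XNOR false = false
y6 = y1 XNOR y5 = false XNOR false = true
y7 = y2 NAND y6 = false NAND true = true

y1 = false; y3 = true; y7 = true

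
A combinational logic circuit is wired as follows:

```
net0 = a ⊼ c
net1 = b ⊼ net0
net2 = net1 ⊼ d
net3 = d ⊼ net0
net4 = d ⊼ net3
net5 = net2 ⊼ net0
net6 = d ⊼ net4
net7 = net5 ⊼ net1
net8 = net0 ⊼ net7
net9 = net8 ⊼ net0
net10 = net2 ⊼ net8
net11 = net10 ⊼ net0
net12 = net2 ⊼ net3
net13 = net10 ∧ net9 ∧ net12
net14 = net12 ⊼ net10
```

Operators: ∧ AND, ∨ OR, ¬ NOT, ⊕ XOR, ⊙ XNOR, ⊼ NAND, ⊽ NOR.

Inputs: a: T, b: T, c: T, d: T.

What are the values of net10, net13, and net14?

net10 = T  net13 = T  net14 = F

net0 = a NAND c = T NAND T = F
net1 = b NAND net0 = T NAND F = T
net2 = net1 NAND d = T NAND T = F
net3 = d NAND net0 = T NAND F = T
net5 = net2 NAND net0 = F NAND F = T
net7 = net5 NAND net1 = T NAND T = F
net8 = net0 NAND net7 = F NAND F = T
net9 = net8 NAND net0 = T NAND F = T
net10 = net2 NAND net8 = F NAND T = T
net12 = net2 NAND net3 = F NAND T = T
net13 = net10 AND net9 AND net12 = T AND T AND T = T
net14 = net12 NAND net10 = T NAND T = F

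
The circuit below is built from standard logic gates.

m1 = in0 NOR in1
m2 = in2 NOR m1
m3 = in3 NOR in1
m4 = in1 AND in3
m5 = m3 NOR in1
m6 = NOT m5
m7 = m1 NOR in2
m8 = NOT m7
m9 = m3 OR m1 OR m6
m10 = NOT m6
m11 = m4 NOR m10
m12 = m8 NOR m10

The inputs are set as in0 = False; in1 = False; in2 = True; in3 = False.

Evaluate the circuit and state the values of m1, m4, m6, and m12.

m1 = True, m4 = False, m6 = True, m12 = False

m1 = in0 NOR in1 = False NOR False = True
m3 = in3 NOR in1 = False NOR False = True
m4 = in1 AND in3 = False AND False = False
m5 = m3 NOR in1 = True NOR False = False
m6 = NOT m5 = NOT False = True
m7 = m1 NOR in2 = True NOR True = False
m8 = NOT m7 = NOT False = True
m10 = NOT m6 = NOT True = False
m12 = m8 NOR m10 = True NOR False = False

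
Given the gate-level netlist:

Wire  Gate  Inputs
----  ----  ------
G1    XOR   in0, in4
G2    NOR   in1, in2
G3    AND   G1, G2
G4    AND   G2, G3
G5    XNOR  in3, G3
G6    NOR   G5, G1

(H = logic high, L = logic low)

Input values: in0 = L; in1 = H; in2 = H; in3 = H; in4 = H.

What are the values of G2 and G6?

G2 = L, G6 = L

G1 = in0 XOR in4 = L XOR H = H
G2 = in1 NOR in2 = H NOR H = L
G3 = G1 AND G2 = H AND L = L
G5 = in3 XNOR G3 = H XNOR L = L
G6 = G5 NOR G1 = L NOR H = L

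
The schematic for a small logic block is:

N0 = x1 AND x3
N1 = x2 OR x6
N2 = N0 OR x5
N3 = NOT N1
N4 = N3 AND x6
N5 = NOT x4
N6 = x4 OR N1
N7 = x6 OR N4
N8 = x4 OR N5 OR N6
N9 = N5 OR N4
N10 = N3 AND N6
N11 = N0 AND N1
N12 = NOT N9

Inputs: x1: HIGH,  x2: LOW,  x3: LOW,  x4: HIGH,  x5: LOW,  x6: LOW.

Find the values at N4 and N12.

N4 = LOW; N12 = HIGH

N1 = x2 OR x6 = LOW OR LOW = LOW
N3 = NOT N1 = NOT LOW = HIGH
N4 = N3 AND x6 = HIGH AND LOW = LOW
N5 = NOT x4 = NOT HIGH = LOW
N9 = N5 OR N4 = LOW OR LOW = LOW
N12 = NOT N9 = NOT LOW = HIGH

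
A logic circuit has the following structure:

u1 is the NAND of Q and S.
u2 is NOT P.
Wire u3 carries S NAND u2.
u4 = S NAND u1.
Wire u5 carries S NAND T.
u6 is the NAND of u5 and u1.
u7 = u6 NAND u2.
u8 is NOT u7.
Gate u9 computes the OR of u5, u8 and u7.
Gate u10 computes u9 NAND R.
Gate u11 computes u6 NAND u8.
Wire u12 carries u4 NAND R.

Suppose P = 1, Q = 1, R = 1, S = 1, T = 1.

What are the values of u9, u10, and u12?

u1 = Q NAND S = 1 NAND 1 = 0
u2 = NOT P = NOT 1 = 0
u4 = S NAND u1 = 1 NAND 0 = 1
u5 = S NAND T = 1 NAND 1 = 0
u6 = u5 NAND u1 = 0 NAND 0 = 1
u7 = u6 NAND u2 = 1 NAND 0 = 1
u8 = NOT u7 = NOT 1 = 0
u9 = u5 OR u8 OR u7 = 0 OR 0 OR 1 = 1
u10 = u9 NAND R = 1 NAND 1 = 0
u12 = u4 NAND R = 1 NAND 1 = 0

u9 = 1; u10 = 0; u12 = 0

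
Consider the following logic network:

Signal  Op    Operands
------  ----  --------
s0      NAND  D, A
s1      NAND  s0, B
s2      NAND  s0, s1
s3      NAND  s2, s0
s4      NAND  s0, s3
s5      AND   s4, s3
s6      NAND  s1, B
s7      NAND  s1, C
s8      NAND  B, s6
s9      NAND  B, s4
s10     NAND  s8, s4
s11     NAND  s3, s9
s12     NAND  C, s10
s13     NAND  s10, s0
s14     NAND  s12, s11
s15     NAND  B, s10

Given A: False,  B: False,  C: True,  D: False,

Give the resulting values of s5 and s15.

s5 = False; s15 = True

s0 = D NAND A = False NAND False = True
s1 = s0 NAND B = True NAND False = True
s2 = s0 NAND s1 = True NAND True = False
s3 = s2 NAND s0 = False NAND True = True
s4 = s0 NAND s3 = True NAND True = False
s5 = s4 AND s3 = False AND True = False
s6 = s1 NAND B = True NAND False = True
s8 = B NAND s6 = False NAND True = True
s10 = s8 NAND s4 = True NAND False = True
s15 = B NAND s10 = False NAND True = True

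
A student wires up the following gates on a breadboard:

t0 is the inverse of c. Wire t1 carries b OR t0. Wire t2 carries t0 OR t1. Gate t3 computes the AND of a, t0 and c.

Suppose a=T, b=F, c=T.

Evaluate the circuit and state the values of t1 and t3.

t0 = NOT c = NOT T = F
t1 = b OR t0 = F OR F = F
t3 = a AND t0 AND c = T AND F AND T = F

t1 = F, t3 = F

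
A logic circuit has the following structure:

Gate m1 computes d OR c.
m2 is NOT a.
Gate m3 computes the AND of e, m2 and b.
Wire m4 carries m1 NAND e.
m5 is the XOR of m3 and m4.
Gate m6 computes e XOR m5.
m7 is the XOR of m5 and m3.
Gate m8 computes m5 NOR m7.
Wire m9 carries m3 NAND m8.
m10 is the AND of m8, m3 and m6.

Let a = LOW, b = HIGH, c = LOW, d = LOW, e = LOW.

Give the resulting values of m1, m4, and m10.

m1 = d OR c = LOW OR LOW = LOW
m2 = NOT a = NOT LOW = HIGH
m3 = e AND m2 AND b = LOW AND HIGH AND HIGH = LOW
m4 = m1 NAND e = LOW NAND LOW = HIGH
m5 = m3 XOR m4 = LOW XOR HIGH = HIGH
m6 = e XOR m5 = LOW XOR HIGH = HIGH
m7 = m5 XOR m3 = HIGH XOR LOW = HIGH
m8 = m5 NOR m7 = HIGH NOR HIGH = LOW
m10 = m8 AND m3 AND m6 = LOW AND LOW AND HIGH = LOW

m1 = LOW, m4 = HIGH, m10 = LOW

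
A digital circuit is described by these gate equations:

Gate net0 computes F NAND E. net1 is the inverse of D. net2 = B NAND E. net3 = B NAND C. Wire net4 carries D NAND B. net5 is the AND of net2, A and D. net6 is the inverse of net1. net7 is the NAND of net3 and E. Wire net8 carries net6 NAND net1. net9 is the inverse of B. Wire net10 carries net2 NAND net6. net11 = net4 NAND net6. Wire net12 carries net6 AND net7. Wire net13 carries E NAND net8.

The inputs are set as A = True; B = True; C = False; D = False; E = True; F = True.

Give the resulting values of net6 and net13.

net1 = NOT D = NOT False = True
net6 = NOT net1 = NOT True = False
net8 = net6 NAND net1 = False NAND True = True
net13 = E NAND net8 = True NAND True = False

net6 = False  net13 = False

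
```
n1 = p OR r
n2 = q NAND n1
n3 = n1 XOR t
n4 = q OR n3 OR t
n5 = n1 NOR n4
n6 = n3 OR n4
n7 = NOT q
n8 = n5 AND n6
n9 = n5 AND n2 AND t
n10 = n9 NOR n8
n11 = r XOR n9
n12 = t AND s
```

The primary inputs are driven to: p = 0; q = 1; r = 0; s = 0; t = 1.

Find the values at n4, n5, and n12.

n1 = p OR r = 0 OR 0 = 0
n3 = n1 XOR t = 0 XOR 1 = 1
n4 = q OR n3 OR t = 1 OR 1 OR 1 = 1
n5 = n1 NOR n4 = 0 NOR 1 = 0
n12 = t AND s = 1 AND 0 = 0

n4 = 1, n5 = 0, n12 = 0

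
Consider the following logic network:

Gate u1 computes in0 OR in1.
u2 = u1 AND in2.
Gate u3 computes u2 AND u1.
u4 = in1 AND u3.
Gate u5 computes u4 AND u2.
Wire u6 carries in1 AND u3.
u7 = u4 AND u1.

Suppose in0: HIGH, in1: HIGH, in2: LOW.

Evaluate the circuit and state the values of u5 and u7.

u5 = LOW, u7 = LOW

u1 = in0 OR in1 = HIGH OR HIGH = HIGH
u2 = u1 AND in2 = HIGH AND LOW = LOW
u3 = u2 AND u1 = LOW AND HIGH = LOW
u4 = in1 AND u3 = HIGH AND LOW = LOW
u5 = u4 AND u2 = LOW AND LOW = LOW
u7 = u4 AND u1 = LOW AND HIGH = LOW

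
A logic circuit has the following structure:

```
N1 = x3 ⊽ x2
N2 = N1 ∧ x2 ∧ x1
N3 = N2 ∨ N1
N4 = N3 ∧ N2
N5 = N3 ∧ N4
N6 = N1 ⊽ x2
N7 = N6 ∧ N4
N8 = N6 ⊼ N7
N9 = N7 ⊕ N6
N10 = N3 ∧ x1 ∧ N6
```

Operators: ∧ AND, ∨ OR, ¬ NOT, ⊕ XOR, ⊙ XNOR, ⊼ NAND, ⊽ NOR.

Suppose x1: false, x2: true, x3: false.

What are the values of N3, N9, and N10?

N1 = x3 NOR x2 = false NOR true = false
N2 = N1 AND x2 AND x1 = false AND true AND false = false
N3 = N2 OR N1 = false OR false = false
N4 = N3 AND N2 = false AND false = false
N6 = N1 NOR x2 = false NOR true = false
N7 = N6 AND N4 = false AND false = false
N9 = N7 XOR N6 = false XOR false = false
N10 = N3 AND x1 AND N6 = false AND false AND false = false

N3 = false, N9 = false, N10 = false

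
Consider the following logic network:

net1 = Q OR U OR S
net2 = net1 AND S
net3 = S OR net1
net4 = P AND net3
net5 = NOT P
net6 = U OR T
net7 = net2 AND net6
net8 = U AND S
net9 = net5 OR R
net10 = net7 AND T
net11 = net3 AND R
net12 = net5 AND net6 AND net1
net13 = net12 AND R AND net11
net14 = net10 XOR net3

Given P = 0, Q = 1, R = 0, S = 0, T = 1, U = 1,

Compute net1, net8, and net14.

net1 = Q OR U OR S = 1 OR 1 OR 0 = 1
net2 = net1 AND S = 1 AND 0 = 0
net3 = S OR net1 = 0 OR 1 = 1
net6 = U OR T = 1 OR 1 = 1
net7 = net2 AND net6 = 0 AND 1 = 0
net8 = U AND S = 1 AND 0 = 0
net10 = net7 AND T = 0 AND 1 = 0
net14 = net10 XOR net3 = 0 XOR 1 = 1

net1 = 1; net8 = 0; net14 = 1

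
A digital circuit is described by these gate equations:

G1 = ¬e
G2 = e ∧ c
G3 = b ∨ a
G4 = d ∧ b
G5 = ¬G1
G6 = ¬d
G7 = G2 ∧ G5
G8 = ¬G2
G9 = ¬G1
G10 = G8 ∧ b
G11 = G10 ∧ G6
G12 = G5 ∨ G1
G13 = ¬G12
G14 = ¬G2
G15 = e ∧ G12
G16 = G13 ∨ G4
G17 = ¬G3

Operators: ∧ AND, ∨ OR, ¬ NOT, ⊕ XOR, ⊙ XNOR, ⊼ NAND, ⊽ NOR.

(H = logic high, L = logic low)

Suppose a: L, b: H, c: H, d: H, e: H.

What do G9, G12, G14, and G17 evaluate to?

G1 = NOT e = NOT H = L
G2 = e AND c = H AND H = H
G3 = b OR a = H OR L = H
G5 = NOT G1 = NOT L = H
G9 = NOT G1 = NOT L = H
G12 = G5 OR G1 = H OR L = H
G14 = NOT G2 = NOT H = L
G17 = NOT G3 = NOT H = L

G9 = H; G12 = H; G14 = L; G17 = L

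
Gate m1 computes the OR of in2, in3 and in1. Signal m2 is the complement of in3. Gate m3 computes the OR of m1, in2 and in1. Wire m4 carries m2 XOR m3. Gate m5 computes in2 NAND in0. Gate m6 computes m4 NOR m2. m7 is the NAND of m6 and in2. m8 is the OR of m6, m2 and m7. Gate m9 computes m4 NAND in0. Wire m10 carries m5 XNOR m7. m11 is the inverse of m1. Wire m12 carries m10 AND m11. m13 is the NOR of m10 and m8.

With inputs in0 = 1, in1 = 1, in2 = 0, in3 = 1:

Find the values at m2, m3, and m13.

m2 = 0; m3 = 1; m13 = 0

m1 = in2 OR in3 OR in1 = 0 OR 1 OR 1 = 1
m2 = NOT in3 = NOT 1 = 0
m3 = m1 OR in2 OR in1 = 1 OR 0 OR 1 = 1
m4 = m2 XOR m3 = 0 XOR 1 = 1
m5 = in2 NAND in0 = 0 NAND 1 = 1
m6 = m4 NOR m2 = 1 NOR 0 = 0
m7 = m6 NAND in2 = 0 NAND 0 = 1
m8 = m6 OR m2 OR m7 = 0 OR 0 OR 1 = 1
m10 = m5 XNOR m7 = 1 XNOR 1 = 1
m13 = m10 NOR m8 = 1 NOR 1 = 0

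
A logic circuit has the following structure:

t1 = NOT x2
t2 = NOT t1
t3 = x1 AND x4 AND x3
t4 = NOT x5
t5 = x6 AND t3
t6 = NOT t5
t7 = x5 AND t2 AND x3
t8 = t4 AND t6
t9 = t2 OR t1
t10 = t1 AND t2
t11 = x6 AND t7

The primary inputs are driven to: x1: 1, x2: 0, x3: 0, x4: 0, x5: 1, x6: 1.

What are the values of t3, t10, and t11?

t3 = 0, t10 = 0, t11 = 0

t1 = NOT x2 = NOT 0 = 1
t2 = NOT t1 = NOT 1 = 0
t3 = x1 AND x4 AND x3 = 1 AND 0 AND 0 = 0
t7 = x5 AND t2 AND x3 = 1 AND 0 AND 0 = 0
t10 = t1 AND t2 = 1 AND 0 = 0
t11 = x6 AND t7 = 1 AND 0 = 0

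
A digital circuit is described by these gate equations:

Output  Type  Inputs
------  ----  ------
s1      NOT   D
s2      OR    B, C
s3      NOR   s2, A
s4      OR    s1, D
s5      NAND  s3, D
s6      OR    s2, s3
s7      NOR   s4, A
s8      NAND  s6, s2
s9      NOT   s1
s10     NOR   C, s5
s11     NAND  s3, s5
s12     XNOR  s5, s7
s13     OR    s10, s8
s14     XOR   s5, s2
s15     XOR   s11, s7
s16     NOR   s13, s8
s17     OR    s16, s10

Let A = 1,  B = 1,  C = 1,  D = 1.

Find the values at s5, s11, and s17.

s2 = B OR C = 1 OR 1 = 1
s3 = s2 NOR A = 1 NOR 1 = 0
s5 = s3 NAND D = 0 NAND 1 = 1
s6 = s2 OR s3 = 1 OR 0 = 1
s8 = s6 NAND s2 = 1 NAND 1 = 0
s10 = C NOR s5 = 1 NOR 1 = 0
s11 = s3 NAND s5 = 0 NAND 1 = 1
s13 = s10 OR s8 = 0 OR 0 = 0
s16 = s13 NOR s8 = 0 NOR 0 = 1
s17 = s16 OR s10 = 1 OR 0 = 1

s5 = 1  s11 = 1  s17 = 1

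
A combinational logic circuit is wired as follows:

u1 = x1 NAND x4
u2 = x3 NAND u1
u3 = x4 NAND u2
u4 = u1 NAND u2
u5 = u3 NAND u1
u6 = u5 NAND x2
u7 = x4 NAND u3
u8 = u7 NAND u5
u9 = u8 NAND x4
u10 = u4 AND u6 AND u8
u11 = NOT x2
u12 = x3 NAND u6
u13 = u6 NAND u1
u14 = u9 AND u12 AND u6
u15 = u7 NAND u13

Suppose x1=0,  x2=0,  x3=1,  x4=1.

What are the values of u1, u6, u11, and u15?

u1 = x1 NAND x4 = 0 NAND 1 = 1
u2 = x3 NAND u1 = 1 NAND 1 = 0
u3 = x4 NAND u2 = 1 NAND 0 = 1
u5 = u3 NAND u1 = 1 NAND 1 = 0
u6 = u5 NAND x2 = 0 NAND 0 = 1
u7 = x4 NAND u3 = 1 NAND 1 = 0
u11 = NOT x2 = NOT 0 = 1
u13 = u6 NAND u1 = 1 NAND 1 = 0
u15 = u7 NAND u13 = 0 NAND 0 = 1

u1 = 1; u6 = 1; u11 = 1; u15 = 1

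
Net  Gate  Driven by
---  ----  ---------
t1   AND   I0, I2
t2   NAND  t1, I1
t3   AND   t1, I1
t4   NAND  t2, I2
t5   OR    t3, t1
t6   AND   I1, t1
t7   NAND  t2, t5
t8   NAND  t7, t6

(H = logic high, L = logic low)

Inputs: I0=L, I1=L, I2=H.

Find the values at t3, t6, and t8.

t1 = I0 AND I2 = L AND H = L
t2 = t1 NAND I1 = L NAND L = H
t3 = t1 AND I1 = L AND L = L
t5 = t3 OR t1 = L OR L = L
t6 = I1 AND t1 = L AND L = L
t7 = t2 NAND t5 = H NAND L = H
t8 = t7 NAND t6 = H NAND L = H

t3 = L  t6 = L  t8 = H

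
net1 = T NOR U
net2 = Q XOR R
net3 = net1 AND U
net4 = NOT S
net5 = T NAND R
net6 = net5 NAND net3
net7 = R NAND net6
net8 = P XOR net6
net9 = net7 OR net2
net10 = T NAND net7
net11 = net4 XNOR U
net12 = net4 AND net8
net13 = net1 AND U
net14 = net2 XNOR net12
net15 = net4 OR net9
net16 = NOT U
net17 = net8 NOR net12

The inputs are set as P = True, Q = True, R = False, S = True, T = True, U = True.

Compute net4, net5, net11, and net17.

net1 = T NOR U = True NOR True = False
net3 = net1 AND U = False AND True = False
net4 = NOT S = NOT True = False
net5 = T NAND R = True NAND False = True
net6 = net5 NAND net3 = True NAND False = True
net8 = P XOR net6 = True XOR True = False
net11 = net4 XNOR U = False XNOR True = False
net12 = net4 AND net8 = False AND False = False
net17 = net8 NOR net12 = False NOR False = True

net4 = False; net5 = True; net11 = False; net17 = True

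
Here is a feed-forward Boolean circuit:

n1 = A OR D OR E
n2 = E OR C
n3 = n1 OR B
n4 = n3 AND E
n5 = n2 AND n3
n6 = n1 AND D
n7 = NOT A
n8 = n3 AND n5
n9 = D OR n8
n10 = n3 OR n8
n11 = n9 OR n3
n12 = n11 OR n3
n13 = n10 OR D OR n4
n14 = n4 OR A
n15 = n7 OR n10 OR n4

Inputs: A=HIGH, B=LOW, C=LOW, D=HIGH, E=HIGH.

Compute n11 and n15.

n11 = HIGH, n15 = HIGH

n1 = A OR D OR E = HIGH OR HIGH OR HIGH = HIGH
n2 = E OR C = HIGH OR LOW = HIGH
n3 = n1 OR B = HIGH OR LOW = HIGH
n4 = n3 AND E = HIGH AND HIGH = HIGH
n5 = n2 AND n3 = HIGH AND HIGH = HIGH
n7 = NOT A = NOT HIGH = LOW
n8 = n3 AND n5 = HIGH AND HIGH = HIGH
n9 = D OR n8 = HIGH OR HIGH = HIGH
n10 = n3 OR n8 = HIGH OR HIGH = HIGH
n11 = n9 OR n3 = HIGH OR HIGH = HIGH
n15 = n7 OR n10 OR n4 = LOW OR HIGH OR HIGH = HIGH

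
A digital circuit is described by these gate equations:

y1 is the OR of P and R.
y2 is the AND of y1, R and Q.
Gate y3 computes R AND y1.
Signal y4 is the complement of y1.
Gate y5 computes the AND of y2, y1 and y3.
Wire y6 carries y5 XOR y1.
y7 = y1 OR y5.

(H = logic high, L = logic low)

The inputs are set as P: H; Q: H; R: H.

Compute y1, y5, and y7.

y1 = P OR R = H OR H = H
y2 = y1 AND R AND Q = H AND H AND H = H
y3 = R AND y1 = H AND H = H
y5 = y2 AND y1 AND y3 = H AND H AND H = H
y7 = y1 OR y5 = H OR H = H

y1 = H, y5 = H, y7 = H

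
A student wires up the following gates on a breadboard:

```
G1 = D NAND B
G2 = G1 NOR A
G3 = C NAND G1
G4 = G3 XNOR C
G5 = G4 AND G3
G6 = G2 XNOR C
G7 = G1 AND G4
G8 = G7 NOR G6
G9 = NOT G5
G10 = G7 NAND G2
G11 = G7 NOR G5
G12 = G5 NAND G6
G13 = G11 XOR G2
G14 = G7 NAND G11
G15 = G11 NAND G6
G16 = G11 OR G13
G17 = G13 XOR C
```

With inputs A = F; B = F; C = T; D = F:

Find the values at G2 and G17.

G2 = F, G17 = F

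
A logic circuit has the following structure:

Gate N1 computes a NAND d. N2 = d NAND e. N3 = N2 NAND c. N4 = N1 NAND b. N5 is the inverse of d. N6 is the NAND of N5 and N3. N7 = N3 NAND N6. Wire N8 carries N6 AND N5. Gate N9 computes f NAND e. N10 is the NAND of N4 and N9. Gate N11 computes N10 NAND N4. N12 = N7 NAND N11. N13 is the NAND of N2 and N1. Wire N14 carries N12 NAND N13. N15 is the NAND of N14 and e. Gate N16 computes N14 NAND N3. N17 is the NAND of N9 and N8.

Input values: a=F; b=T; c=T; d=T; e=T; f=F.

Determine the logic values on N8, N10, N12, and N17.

N8 = F  N10 = T  N12 = T  N17 = T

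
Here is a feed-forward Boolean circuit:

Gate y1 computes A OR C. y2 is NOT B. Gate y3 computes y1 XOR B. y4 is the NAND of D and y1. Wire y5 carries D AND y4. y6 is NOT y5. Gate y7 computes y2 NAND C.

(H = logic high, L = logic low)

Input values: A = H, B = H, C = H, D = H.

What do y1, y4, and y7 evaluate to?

y1 = H, y4 = L, y7 = H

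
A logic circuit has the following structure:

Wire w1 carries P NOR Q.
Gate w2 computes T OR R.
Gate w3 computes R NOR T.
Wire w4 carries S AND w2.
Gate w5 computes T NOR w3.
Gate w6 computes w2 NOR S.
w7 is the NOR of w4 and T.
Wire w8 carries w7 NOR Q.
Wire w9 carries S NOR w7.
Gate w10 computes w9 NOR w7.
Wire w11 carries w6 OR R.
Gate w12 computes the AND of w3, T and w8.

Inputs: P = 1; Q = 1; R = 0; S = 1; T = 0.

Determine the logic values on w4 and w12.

w4 = 0, w12 = 0

w2 = T OR R = 0 OR 0 = 0
w3 = R NOR T = 0 NOR 0 = 1
w4 = S AND w2 = 1 AND 0 = 0
w7 = w4 NOR T = 0 NOR 0 = 1
w8 = w7 NOR Q = 1 NOR 1 = 0
w12 = w3 AND T AND w8 = 1 AND 0 AND 0 = 0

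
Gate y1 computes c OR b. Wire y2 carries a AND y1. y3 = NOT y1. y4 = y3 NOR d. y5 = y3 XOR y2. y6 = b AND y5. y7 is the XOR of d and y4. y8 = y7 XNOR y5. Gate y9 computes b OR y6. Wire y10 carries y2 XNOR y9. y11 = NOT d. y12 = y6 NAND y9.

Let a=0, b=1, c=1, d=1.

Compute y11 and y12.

y1 = c OR b = 1 OR 1 = 1
y2 = a AND y1 = 0 AND 1 = 0
y3 = NOT y1 = NOT 1 = 0
y5 = y3 XOR y2 = 0 XOR 0 = 0
y6 = b AND y5 = 1 AND 0 = 0
y9 = b OR y6 = 1 OR 0 = 1
y11 = NOT d = NOT 1 = 0
y12 = y6 NAND y9 = 0 NAND 1 = 1

y11 = 0, y12 = 1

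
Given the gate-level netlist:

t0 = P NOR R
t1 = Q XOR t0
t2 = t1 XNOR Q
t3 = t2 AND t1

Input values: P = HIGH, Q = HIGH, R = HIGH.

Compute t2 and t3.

t2 = HIGH, t3 = HIGH

t0 = P NOR R = HIGH NOR HIGH = LOW
t1 = Q XOR t0 = HIGH XOR LOW = HIGH
t2 = t1 XNOR Q = HIGH XNOR HIGH = HIGH
t3 = t2 AND t1 = HIGH AND HIGH = HIGH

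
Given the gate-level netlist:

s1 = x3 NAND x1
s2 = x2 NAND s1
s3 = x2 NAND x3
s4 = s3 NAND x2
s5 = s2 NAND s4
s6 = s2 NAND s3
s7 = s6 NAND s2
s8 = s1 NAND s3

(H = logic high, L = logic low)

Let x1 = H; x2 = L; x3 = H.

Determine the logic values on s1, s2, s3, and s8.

s1 = L, s2 = H, s3 = H, s8 = H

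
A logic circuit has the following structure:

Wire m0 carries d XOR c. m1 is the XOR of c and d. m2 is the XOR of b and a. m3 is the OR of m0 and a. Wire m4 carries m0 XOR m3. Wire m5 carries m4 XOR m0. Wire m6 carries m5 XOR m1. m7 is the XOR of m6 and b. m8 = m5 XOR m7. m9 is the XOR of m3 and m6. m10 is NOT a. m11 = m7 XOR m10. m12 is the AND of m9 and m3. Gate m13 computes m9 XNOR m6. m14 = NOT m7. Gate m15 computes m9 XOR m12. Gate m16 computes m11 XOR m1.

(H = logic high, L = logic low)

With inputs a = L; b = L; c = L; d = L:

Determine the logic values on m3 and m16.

m0 = d XOR c = L XOR L = L
m1 = c XOR d = L XOR L = L
m3 = m0 OR a = L OR L = L
m4 = m0 XOR m3 = L XOR L = L
m5 = m4 XOR m0 = L XOR L = L
m6 = m5 XOR m1 = L XOR L = L
m7 = m6 XOR b = L XOR L = L
m10 = NOT a = NOT L = H
m11 = m7 XOR m10 = L XOR H = H
m16 = m11 XOR m1 = H XOR L = H

m3 = L; m16 = H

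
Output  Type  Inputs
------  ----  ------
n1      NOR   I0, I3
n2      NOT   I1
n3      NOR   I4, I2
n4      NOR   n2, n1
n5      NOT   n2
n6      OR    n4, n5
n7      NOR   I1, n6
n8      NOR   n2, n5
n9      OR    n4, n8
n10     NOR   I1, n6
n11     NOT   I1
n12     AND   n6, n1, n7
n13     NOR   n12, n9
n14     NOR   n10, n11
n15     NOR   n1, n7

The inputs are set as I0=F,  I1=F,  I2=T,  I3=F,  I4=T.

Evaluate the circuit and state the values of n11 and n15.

n11 = T, n15 = F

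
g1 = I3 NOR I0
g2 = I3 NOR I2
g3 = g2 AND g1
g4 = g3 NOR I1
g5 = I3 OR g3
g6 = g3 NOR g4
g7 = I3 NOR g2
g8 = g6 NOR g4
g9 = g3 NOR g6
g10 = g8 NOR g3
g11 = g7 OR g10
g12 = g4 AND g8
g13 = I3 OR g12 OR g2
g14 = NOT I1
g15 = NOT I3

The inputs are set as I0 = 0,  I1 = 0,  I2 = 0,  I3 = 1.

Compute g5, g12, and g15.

g5 = 1; g12 = 0; g15 = 0

g1 = I3 NOR I0 = 1 NOR 0 = 0
g2 = I3 NOR I2 = 1 NOR 0 = 0
g3 = g2 AND g1 = 0 AND 0 = 0
g4 = g3 NOR I1 = 0 NOR 0 = 1
g5 = I3 OR g3 = 1 OR 0 = 1
g6 = g3 NOR g4 = 0 NOR 1 = 0
g8 = g6 NOR g4 = 0 NOR 1 = 0
g12 = g4 AND g8 = 1 AND 0 = 0
g15 = NOT I3 = NOT 1 = 0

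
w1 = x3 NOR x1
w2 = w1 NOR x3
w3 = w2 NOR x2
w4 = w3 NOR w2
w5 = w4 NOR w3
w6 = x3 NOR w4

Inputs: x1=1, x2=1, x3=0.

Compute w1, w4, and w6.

w1 = x3 NOR x1 = 0 NOR 1 = 0
w2 = w1 NOR x3 = 0 NOR 0 = 1
w3 = w2 NOR x2 = 1 NOR 1 = 0
w4 = w3 NOR w2 = 0 NOR 1 = 0
w6 = x3 NOR w4 = 0 NOR 0 = 1

w1 = 0; w4 = 0; w6 = 1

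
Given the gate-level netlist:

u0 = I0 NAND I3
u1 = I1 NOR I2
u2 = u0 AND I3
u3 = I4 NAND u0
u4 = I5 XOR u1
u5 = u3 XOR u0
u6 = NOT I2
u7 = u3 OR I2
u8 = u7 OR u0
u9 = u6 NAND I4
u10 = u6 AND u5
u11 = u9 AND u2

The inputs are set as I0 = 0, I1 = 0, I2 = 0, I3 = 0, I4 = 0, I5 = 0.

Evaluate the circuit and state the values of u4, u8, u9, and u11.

u0 = I0 NAND I3 = 0 NAND 0 = 1
u1 = I1 NOR I2 = 0 NOR 0 = 1
u2 = u0 AND I3 = 1 AND 0 = 0
u3 = I4 NAND u0 = 0 NAND 1 = 1
u4 = I5 XOR u1 = 0 XOR 1 = 1
u6 = NOT I2 = NOT 0 = 1
u7 = u3 OR I2 = 1 OR 0 = 1
u8 = u7 OR u0 = 1 OR 1 = 1
u9 = u6 NAND I4 = 1 NAND 0 = 1
u11 = u9 AND u2 = 1 AND 0 = 0

u4 = 1, u8 = 1, u9 = 1, u11 = 0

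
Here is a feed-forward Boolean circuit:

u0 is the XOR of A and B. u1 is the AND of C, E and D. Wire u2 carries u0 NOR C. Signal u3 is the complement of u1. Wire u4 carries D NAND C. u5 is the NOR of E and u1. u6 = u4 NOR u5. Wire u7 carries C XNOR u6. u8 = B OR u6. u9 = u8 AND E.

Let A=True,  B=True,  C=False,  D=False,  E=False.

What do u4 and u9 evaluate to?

u1 = C AND E AND D = False AND False AND False = False
u4 = D NAND C = False NAND False = True
u5 = E NOR u1 = False NOR False = True
u6 = u4 NOR u5 = True NOR True = False
u8 = B OR u6 = True OR False = True
u9 = u8 AND E = True AND False = False

u4 = True; u9 = False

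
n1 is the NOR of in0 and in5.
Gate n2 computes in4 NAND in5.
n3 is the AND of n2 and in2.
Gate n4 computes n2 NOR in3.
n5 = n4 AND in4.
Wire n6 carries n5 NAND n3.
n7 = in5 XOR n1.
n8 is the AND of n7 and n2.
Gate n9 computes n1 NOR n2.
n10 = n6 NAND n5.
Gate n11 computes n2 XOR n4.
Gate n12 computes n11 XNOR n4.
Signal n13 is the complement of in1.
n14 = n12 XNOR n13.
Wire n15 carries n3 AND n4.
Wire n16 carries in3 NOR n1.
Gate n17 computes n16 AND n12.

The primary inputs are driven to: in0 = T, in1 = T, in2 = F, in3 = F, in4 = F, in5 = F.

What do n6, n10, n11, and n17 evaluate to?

n1 = in0 NOR in5 = T NOR F = F
n2 = in4 NAND in5 = F NAND F = T
n3 = n2 AND in2 = T AND F = F
n4 = n2 NOR in3 = T NOR F = F
n5 = n4 AND in4 = F AND F = F
n6 = n5 NAND n3 = F NAND F = T
n10 = n6 NAND n5 = T NAND F = T
n11 = n2 XOR n4 = T XOR F = T
n12 = n11 XNOR n4 = T XNOR F = F
n16 = in3 NOR n1 = F NOR F = T
n17 = n16 AND n12 = T AND F = F

n6 = T  n10 = T  n11 = T  n17 = F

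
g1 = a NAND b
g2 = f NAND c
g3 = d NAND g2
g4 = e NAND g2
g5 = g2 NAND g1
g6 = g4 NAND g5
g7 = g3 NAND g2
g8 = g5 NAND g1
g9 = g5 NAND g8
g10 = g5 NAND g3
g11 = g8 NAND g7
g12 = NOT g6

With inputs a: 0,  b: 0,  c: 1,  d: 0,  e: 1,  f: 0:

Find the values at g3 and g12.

g1 = a NAND b = 0 NAND 0 = 1
g2 = f NAND c = 0 NAND 1 = 1
g3 = d NAND g2 = 0 NAND 1 = 1
g4 = e NAND g2 = 1 NAND 1 = 0
g5 = g2 NAND g1 = 1 NAND 1 = 0
g6 = g4 NAND g5 = 0 NAND 0 = 1
g12 = NOT g6 = NOT 1 = 0

g3 = 1; g12 = 0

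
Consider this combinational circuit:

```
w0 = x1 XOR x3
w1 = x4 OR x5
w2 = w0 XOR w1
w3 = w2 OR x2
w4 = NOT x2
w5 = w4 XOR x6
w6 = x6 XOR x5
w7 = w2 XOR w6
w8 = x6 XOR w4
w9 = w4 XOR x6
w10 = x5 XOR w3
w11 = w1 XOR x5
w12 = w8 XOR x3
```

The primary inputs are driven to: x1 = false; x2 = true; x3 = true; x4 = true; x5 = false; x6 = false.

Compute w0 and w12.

w0 = true, w12 = true

w0 = x1 XOR x3 = false XOR true = true
w4 = NOT x2 = NOT true = false
w8 = x6 XOR w4 = false XOR false = false
w12 = w8 XOR x3 = false XOR true = true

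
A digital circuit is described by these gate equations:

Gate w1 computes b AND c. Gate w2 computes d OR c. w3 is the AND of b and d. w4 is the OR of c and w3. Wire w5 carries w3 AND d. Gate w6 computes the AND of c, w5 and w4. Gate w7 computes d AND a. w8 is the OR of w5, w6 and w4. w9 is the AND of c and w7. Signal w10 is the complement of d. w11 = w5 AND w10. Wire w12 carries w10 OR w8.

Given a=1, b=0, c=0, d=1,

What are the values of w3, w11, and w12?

w3 = 0  w11 = 0  w12 = 0

w3 = b AND d = 0 AND 1 = 0
w4 = c OR w3 = 0 OR 0 = 0
w5 = w3 AND d = 0 AND 1 = 0
w6 = c AND w5 AND w4 = 0 AND 0 AND 0 = 0
w8 = w5 OR w6 OR w4 = 0 OR 0 OR 0 = 0
w10 = NOT d = NOT 1 = 0
w11 = w5 AND w10 = 0 AND 0 = 0
w12 = w10 OR w8 = 0 OR 0 = 0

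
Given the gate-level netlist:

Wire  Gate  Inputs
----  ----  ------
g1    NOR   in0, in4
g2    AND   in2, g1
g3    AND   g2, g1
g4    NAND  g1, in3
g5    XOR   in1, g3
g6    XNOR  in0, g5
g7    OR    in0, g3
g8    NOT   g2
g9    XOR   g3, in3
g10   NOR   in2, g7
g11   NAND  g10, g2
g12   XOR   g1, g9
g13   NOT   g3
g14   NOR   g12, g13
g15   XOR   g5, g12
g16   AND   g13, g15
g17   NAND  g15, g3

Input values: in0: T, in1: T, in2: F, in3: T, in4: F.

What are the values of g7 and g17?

g7 = T  g17 = T

g1 = in0 NOR in4 = T NOR F = F
g2 = in2 AND g1 = F AND F = F
g3 = g2 AND g1 = F AND F = F
g5 = in1 XOR g3 = T XOR F = T
g7 = in0 OR g3 = T OR F = T
g9 = g3 XOR in3 = F XOR T = T
g12 = g1 XOR g9 = F XOR T = T
g15 = g5 XOR g12 = T XOR T = F
g17 = g15 NAND g3 = F NAND F = T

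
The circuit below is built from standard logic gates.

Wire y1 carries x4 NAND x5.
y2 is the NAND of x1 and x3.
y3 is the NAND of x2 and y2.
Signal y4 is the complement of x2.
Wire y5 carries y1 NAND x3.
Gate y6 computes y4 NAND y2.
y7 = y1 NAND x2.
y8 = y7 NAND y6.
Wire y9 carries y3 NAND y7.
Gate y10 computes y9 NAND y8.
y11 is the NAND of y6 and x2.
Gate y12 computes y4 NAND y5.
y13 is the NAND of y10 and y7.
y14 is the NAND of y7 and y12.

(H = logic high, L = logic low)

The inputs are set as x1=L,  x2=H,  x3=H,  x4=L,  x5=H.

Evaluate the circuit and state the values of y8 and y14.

y1 = x4 NAND x5 = L NAND H = H
y2 = x1 NAND x3 = L NAND H = H
y4 = NOT x2 = NOT H = L
y5 = y1 NAND x3 = H NAND H = L
y6 = y4 NAND y2 = L NAND H = H
y7 = y1 NAND x2 = H NAND H = L
y8 = y7 NAND y6 = L NAND H = H
y12 = y4 NAND y5 = L NAND L = H
y14 = y7 NAND y12 = L NAND H = H

y8 = H, y14 = H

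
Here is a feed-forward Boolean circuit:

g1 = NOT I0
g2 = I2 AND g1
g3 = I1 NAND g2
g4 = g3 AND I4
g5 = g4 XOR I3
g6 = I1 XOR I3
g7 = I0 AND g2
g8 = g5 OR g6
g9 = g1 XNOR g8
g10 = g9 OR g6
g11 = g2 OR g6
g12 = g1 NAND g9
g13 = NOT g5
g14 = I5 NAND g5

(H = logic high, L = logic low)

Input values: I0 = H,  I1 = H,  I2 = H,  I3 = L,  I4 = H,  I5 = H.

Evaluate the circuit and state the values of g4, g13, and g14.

g1 = NOT I0 = NOT H = L
g2 = I2 AND g1 = H AND L = L
g3 = I1 NAND g2 = H NAND L = H
g4 = g3 AND I4 = H AND H = H
g5 = g4 XOR I3 = H XOR L = H
g13 = NOT g5 = NOT H = L
g14 = I5 NAND g5 = H NAND H = L

g4 = H, g13 = L, g14 = L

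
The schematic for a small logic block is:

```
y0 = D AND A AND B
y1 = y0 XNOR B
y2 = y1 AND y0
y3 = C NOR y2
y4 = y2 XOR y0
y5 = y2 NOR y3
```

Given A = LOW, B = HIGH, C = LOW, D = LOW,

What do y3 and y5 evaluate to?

y3 = HIGH, y5 = LOW

y0 = D AND A AND B = LOW AND LOW AND HIGH = LOW
y1 = y0 XNOR B = LOW XNOR HIGH = LOW
y2 = y1 AND y0 = LOW AND LOW = LOW
y3 = C NOR y2 = LOW NOR LOW = HIGH
y5 = y2 NOR y3 = LOW NOR HIGH = LOW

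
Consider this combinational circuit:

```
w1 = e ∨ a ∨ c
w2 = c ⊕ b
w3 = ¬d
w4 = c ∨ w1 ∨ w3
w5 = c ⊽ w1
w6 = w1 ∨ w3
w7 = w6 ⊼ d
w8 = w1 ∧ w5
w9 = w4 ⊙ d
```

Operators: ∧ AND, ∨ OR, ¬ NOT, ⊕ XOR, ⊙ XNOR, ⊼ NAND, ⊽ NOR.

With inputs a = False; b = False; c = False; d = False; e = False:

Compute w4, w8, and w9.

w1 = e OR a OR c = False OR False OR False = False
w3 = NOT d = NOT False = True
w4 = c OR w1 OR w3 = False OR False OR True = True
w5 = c NOR w1 = False NOR False = True
w8 = w1 AND w5 = False AND True = False
w9 = w4 XNOR d = True XNOR False = False

w4 = True, w8 = False, w9 = False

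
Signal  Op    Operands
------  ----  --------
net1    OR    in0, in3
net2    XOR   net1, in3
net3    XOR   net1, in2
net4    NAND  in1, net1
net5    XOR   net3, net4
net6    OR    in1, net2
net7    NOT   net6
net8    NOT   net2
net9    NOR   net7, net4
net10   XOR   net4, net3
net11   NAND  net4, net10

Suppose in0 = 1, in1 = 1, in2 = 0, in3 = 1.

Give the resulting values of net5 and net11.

net5 = 1  net11 = 1

net1 = in0 OR in3 = 1 OR 1 = 1
net3 = net1 XOR in2 = 1 XOR 0 = 1
net4 = in1 NAND net1 = 1 NAND 1 = 0
net5 = net3 XOR net4 = 1 XOR 0 = 1
net10 = net4 XOR net3 = 0 XOR 1 = 1
net11 = net4 NAND net10 = 0 NAND 1 = 1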